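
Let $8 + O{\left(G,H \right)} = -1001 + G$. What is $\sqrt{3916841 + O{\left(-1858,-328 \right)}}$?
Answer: $3 \sqrt{434886} \approx 1978.4$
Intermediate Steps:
$O{\left(G,H \right)} = -1009 + G$ ($O{\left(G,H \right)} = -8 + \left(-1001 + G\right) = -1009 + G$)
$\sqrt{3916841 + O{\left(-1858,-328 \right)}} = \sqrt{3916841 - 2867} = \sqrt{3913974} = 3 \sqrt{434886}$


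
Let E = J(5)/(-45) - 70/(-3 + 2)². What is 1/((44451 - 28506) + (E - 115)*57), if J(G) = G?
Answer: 3/16181 ≈ 0.00018540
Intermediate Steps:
E = -631/9 (E = 5/(-45) - 70/(-3 + 2)² = 5*(-1/45) - 70/((-1)²) = -⅑ - 70/1 = -⅑ - 70*1 = -⅑ - 70 = -631/9 ≈ -70.111)
1/((44451 - 28506) + (E - 115)*57) = 1/((44451 - 28506) + (-631/9 - 115)*57) = 1/(15945 - 1666/9*57) = 1/(15945 - 31654/3) = 1/(16181/3) = 3/16181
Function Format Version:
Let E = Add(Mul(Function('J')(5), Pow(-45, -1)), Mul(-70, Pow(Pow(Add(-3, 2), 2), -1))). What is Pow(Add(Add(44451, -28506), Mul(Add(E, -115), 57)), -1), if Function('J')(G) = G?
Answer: Rational(3, 16181) ≈ 0.00018540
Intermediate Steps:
E = Rational(-631, 9) (E = Add(Mul(5, Pow(-45, -1)), Mul(-70, Pow(Pow(Add(-3, 2), 2), -1))) = Add(Mul(5, Rational(-1, 45)), Mul(-70, Pow(Pow(-1, 2), -1))) = Add(Rational(-1, 9), Mul(-70, Pow(1, -1))) = Add(Rational(-1, 9), Mul(-70, 1)) = Add(Rational(-1, 9), -70) = Rational(-631, 9) ≈ -70.111)
Pow(Add(Add(44451, -28506), Mul(Add(E, -115), 57)), -1) = Pow(Add(Add(44451, -28506), Mul(Add(Rational(-631, 9), -115), 57)), -1) = Pow(Add(15945, Mul(Rational(-1666, 9), 57)), -1) = Pow(Add(15945, Rational(-31654, 3)), -1) = Pow(Rational(16181, 3), -1) = Rational(3, 16181)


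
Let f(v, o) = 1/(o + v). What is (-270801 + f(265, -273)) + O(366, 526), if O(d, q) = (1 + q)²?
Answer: 55423/8 ≈ 6927.9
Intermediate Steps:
(-270801 + f(265, -273)) + O(366, 526) = (-270801 + 1/(-273 + 265)) + (1 + 526)² = (-270801 + 1/(-8)) + 527² = (-270801 - ⅛) + 277729 = -2166409/8 + 277729 = 55423/8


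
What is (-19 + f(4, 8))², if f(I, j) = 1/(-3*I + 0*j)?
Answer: 52441/144 ≈ 364.17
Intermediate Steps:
f(I, j) = -1/(3*I) (f(I, j) = 1/(-3*I + 0) = 1/(-3*I) = -1/(3*I))
(-19 + f(4, 8))² = (-19 - ⅓/4)² = (-19 - ⅓*¼)² = (-19 - 1/12)² = (-229/12)² = 52441/144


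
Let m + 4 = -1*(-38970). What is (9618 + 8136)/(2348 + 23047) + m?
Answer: 329853108/8465 ≈ 38967.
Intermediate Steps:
m = 38966 (m = -4 - 1*(-38970) = -4 + 38970 = 38966)
(9618 + 8136)/(2348 + 23047) + m = (9618 + 8136)/(2348 + 23047) + 38966 = 17754/25395 + 38966 = 17754*(1/25395) + 38966 = 5918/8465 + 38966 = 329853108/8465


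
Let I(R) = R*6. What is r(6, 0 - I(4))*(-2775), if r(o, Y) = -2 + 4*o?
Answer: -61050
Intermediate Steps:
I(R) = 6*R
r(6, 0 - I(4))*(-2775) = (-2 + 4*6)*(-2775) = (-2 + 24)*(-2775) = 22*(-2775) = -61050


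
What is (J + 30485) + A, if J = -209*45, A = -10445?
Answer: 10635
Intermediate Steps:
J = -9405
(J + 30485) + A = (-9405 + 30485) - 10445 = 21080 - 10445 = 10635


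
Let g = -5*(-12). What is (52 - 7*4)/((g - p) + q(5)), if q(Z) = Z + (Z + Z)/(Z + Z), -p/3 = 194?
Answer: 1/27 ≈ 0.037037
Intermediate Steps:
p = -582 (p = -3*194 = -582)
q(Z) = 1 + Z (q(Z) = Z + (2*Z)/((2*Z)) = Z + (2*Z)*(1/(2*Z)) = Z + 1 = 1 + Z)
g = 60
(52 - 7*4)/((g - p) + q(5)) = (52 - 7*4)/((60 - 1*(-582)) + (1 + 5)) = (52 - 28)/((60 + 582) + 6) = 24/(642 + 6) = 24/648 = 24*(1/648) = 1/27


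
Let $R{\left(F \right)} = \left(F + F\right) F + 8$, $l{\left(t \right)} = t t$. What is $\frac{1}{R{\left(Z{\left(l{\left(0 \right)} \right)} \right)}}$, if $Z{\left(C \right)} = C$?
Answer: $\frac{1}{8} \approx 0.125$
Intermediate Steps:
$l{\left(t \right)} = t^{2}$
$R{\left(F \right)} = 8 + 2 F^{2}$ ($R{\left(F \right)} = 2 F F + 8 = 2 F^{2} + 8 = 8 + 2 F^{2}$)
$\frac{1}{R{\left(Z{\left(l{\left(0 \right)} \right)} \right)}} = \frac{1}{8 + 2 \left(0^{2}\right)^{2}} = \frac{1}{8 + 2 \cdot 0^{2}} = \frac{1}{8 + 2 \cdot 0} = \frac{1}{8 + 0} = \frac{1}{8}$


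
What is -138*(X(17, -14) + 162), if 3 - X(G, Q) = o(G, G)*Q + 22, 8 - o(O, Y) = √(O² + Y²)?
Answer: -35190 + 32844*√2 ≈ 11258.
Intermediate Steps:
o(O, Y) = 8 - √(O² + Y²)
X(G, Q) = -19 - Q*(8 - √2*√(G²)) (X(G, Q) = 3 - ((8 - √(G² + G²))*Q + 22) = 3 - ((8 - √(2*G²))*Q + 22) = 3 - ((8 - √2*√(G²))*Q + 22) = 3 - (Q*(8 - √2*√(G²)) + 22) = 3 - (22 + Q*(8 - √2*√(G²))) = 3 + (-22 - Q*(8 - √2*√(G²))) = -19 - Q*(8 - √2*√(G²)))
-138*(X(17, -14) + 162) = -138*((-19 - 14*(-8 + √2*√(17²))) + 162) = -138*((-19 - 14*(-8 + √2*√289)) + 162) = -138*((-19 - 14*(-8 + √2*17)) + 162) = -138*((-19 - 14*(-8 + 17*√2)) + 162) = -138*((-19 + (112 - 238*√2)) + 162) = -138*((93 - 238*√2) + 162) = -138*(255 - 238*√2) = -35190 + 32844*√2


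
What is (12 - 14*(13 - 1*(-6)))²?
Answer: 64516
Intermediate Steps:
(12 - 14*(13 - 1*(-6)))² = (12 - 14*(13 + 6))² = (12 - 14*19)² = (12 - 266)² = (-254)² = 64516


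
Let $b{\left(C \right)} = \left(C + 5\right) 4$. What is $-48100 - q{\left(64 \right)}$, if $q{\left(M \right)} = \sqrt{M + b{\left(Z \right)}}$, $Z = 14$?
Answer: $-48100 - 2 \sqrt{35} \approx -48112.0$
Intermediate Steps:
$b{\left(C \right)} = 20 + 4 C$ ($b{\left(C \right)} = \left(5 + C\right) 4 = 20 + 4 C$)
$q{\left(M \right)} = \sqrt{76 + M}$ ($q{\left(M \right)} = \sqrt{M + \left(20 + 4 \cdot 14\right)} = \sqrt{M + \left(20 + 56\right)} = \sqrt{M + 76} = \sqrt{76 + M}$)
$-48100 - q{\left(64 \right)} = -48100 - \sqrt{76 + 64} = -48100 - \sqrt{140} = -48100 - 2 \sqrt{35}$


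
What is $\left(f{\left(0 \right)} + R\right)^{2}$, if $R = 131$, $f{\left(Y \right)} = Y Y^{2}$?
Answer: $17161$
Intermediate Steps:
$f{\left(Y \right)} = Y^{3}$
$\left(f{\left(0 \right)} + R\right)^{2} = \left(0^{3} + 131\right)^{2} = \left(0 + 131\right)^{2} = 131^{2} = 17161$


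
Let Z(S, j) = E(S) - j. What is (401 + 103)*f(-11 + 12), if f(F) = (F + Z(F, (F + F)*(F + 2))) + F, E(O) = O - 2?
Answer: -2520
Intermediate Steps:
E(O) = -2 + O
Z(S, j) = -2 + S - j (Z(S, j) = (-2 + S) - j = -2 + S - j)
f(F) = -2 + 3*F - 2*F*(2 + F) (f(F) = (F + (-2 + F - (F + F)*(F + 2))) + F = (F + (-2 + F - 2*F*(2 + F))) + F = (-2 + 2*F - 2*F*(2 + F)) + F = -2 + 3*F - 2*F*(2 + F))
(401 + 103)*f(-11 + 12) = (401 + 103)*(-2 - (-11 + 12) - 2*(-11 + 12)**2) = 504*(-2 - 1*1 - 2*1**2) = 504*(-2 - 1 - 2*1) = 504*(-2 - 1 - 2) = 504*(-5) = -2520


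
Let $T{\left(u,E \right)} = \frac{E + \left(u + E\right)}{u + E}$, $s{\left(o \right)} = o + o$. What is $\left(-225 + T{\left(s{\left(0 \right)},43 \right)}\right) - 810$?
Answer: $-1033$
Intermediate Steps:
$s{\left(o \right)} = 2 o$
$T{\left(u,E \right)} = \frac{u + 2 E}{E + u}$ ($T{\left(u,E \right)} = \frac{E + \left(E + u\right)}{E + u} = \frac{u + 2 E}{E + u}$)
$\left(-225 + T{\left(s{\left(0 \right)},43 \right)}\right) - 810 = \left(-225 + \frac{2 \cdot 0 + 2 \cdot 43}{43 + 2 \cdot 0}\right) - 810 = \left(-225 + \frac{0 + 86}{43 + 0}\right) - 810 = \left(-225 + \frac{1}{43} \cdot 86\right) - 810 = \left(-225 + 2\right) - 810 = -223 - 810 = -1033$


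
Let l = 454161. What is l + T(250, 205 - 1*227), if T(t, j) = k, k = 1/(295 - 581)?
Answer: 129890045/286 ≈ 4.5416e+5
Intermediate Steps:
k = -1/286 (k = 1/(-286) = -1/286 ≈ -0.0034965)
T(t, j) = -1/286
l + T(250, 205 - 1*227) = 454161 - 1/286 = 129890045/286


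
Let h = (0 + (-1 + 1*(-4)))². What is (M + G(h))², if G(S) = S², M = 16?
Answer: 410881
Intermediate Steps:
h = 25 (h = (0 + (-1 - 4))² = (0 - 5)² = (-5)² = 25)
(M + G(h))² = (16 + 25²)² = (16 + 625)² = 641² = 410881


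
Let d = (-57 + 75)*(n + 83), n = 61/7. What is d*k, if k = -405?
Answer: -4680180/7 ≈ -6.6860e+5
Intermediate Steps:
n = 61/7 (n = 61*(1/7) = 61/7 ≈ 8.7143)
d = 11556/7 (d = (-57 + 75)*(61/7 + 83) = 18*(642/7) = 11556/7 ≈ 1650.9)
d*k = (11556/7)*(-405) = -4680180/7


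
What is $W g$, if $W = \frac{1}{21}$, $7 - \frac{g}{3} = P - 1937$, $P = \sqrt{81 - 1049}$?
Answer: $\frac{1944}{7} - \frac{22 i \sqrt{2}}{7} \approx 277.71 - 4.4447 i$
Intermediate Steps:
$P = 22 i \sqrt{2}$ ($P = \sqrt{-968} = 22 i \sqrt{2} \approx 31.113 i$)
$g = 5832 - 66 i \sqrt{2}$ ($g = 21 - 3 \left(22 i \sqrt{2} - 1937\right) = 21 - 3 \left(-1937 + 22 i \sqrt{2}\right) = 21 + \left(5811 - 66 i \sqrt{2}\right) = 5832 - 66 i \sqrt{2} \approx 5832.0 - 93.338 i$)
$W = \frac{1}{21} \approx 0.047619$
$W g = \frac{5832 - 66 i \sqrt{2}}{21} = \frac{1944}{7} - \frac{22 i \sqrt{2}}{7}$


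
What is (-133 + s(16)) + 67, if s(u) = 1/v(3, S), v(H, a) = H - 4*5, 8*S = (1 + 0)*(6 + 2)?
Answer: -1123/17 ≈ -66.059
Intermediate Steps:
S = 1 (S = ((1 + 0)*(6 + 2))/8 = (1*8)/8 = (1/8)*8 = 1)
v(H, a) = -20 + H (v(H, a) = H - 20 = -20 + H)
s(u) = -1/17 (s(u) = 1/(-20 + 3) = 1/(-17) = -1/17)
(-133 + s(16)) + 67 = (-133 - 1/17) + 67 = -2262/17 + 67 = -1123/17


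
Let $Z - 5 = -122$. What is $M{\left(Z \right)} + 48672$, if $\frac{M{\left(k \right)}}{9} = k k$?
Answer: $171873$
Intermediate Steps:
$Z = -117$ ($Z = 5 - 122 = -117$)
$M{\left(k \right)} = 9 k^{2}$ ($M{\left(k \right)} = 9 k k = 9 k^{2}$)
$M{\left(Z \right)} + 48672 = 9 \left(-117\right)^{2} + 48672 = 9 \cdot 13689 + 48672 = 123201 + 48672 = 171873$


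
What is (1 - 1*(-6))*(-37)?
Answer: -259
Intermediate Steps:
(1 - 1*(-6))*(-37) = (1 + 6)*(-37) = 7*(-37) = -259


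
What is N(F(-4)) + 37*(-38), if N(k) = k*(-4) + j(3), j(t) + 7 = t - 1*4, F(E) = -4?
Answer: -1398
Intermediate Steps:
j(t) = -11 + t (j(t) = -7 + (t - 1*4) = -7 + (t - 4) = -7 + (-4 + t) = -11 + t)
N(k) = -8 - 4*k (N(k) = k*(-4) + (-11 + 3) = -4*k - 8 = -8 - 4*k)
N(F(-4)) + 37*(-38) = (-8 - 4*(-4)) + 37*(-38) = (-8 + 16) - 1406 = 8 - 1406 = -1398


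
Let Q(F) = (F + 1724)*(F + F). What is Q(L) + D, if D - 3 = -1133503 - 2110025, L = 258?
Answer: -2220813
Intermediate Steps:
Q(F) = 2*F*(1724 + F) (Q(F) = (1724 + F)*(2*F) = 2*F*(1724 + F))
D = -3243525 (D = 3 + (-1133503 - 2110025) = 3 - 3243528 = -3243525)
Q(L) + D = 2*258*(1724 + 258) - 3243525 = 2*258*1982 - 3243525 = 1022712 - 3243525 = -2220813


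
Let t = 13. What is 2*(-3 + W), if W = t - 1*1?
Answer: 18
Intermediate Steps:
W = 12 (W = 13 - 1*1 = 13 - 1 = 12)
2*(-3 + W) = 2*(-3 + 12) = 2*9 = 18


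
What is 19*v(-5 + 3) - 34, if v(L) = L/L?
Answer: -15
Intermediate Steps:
v(L) = 1
19*v(-5 + 3) - 34 = 19*1 - 34 = 19 - 34 = -15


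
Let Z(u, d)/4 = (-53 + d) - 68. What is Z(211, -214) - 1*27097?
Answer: -28437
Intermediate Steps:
Z(u, d) = -484 + 4*d (Z(u, d) = 4*((-53 + d) - 68) = 4*(-121 + d) = -484 + 4*d)
Z(211, -214) - 1*27097 = (-484 + 4*(-214)) - 1*27097 = (-484 - 856) - 27097 = -1340 - 27097 = -28437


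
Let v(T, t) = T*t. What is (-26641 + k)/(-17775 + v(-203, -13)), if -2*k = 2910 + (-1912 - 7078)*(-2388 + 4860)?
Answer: -1385443/1892 ≈ -732.26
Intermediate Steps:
k = 11110185 (k = -(2910 + (-1912 - 7078)*(-2388 + 4860))/2 = -(2910 - 8990*2472)/2 = -(2910 - 22223280)/2 = -½*(-22220370) = 11110185)
(-26641 + k)/(-17775 + v(-203, -13)) = (-26641 + 11110185)/(-17775 - 203*(-13)) = 11083544/(-17775 + 2639) = 11083544/(-15136) = 11083544*(-1/15136) = -1385443/1892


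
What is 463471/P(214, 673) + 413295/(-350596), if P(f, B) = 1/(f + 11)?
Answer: 36560492297805/350596 ≈ 1.0428e+8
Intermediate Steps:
P(f, B) = 1/(11 + f)
463471/P(214, 673) + 413295/(-350596) = 463471/(1/(11 + 214)) + 413295/(-350596) = 463471/(1/225) + 413295*(-1/350596) = 463471/(1/225) - 413295/350596 = 463471*225 - 413295/350596 = 104280975 - 413295/350596 = 36560492297805/350596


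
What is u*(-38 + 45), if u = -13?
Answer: -91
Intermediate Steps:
u*(-38 + 45) = -13*(-38 + 45) = -13*7 = -91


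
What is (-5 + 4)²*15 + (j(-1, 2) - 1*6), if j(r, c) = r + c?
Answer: 10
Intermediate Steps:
j(r, c) = c + r
(-5 + 4)²*15 + (j(-1, 2) - 1*6) = (-5 + 4)²*15 + ((2 - 1) - 1*6) = (-1)²*15 + (1 - 6) = 1*15 - 5 = 15 - 5 = 10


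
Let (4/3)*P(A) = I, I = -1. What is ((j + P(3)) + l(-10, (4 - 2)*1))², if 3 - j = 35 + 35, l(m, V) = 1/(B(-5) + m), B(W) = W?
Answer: 16556761/3600 ≈ 4599.1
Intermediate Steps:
P(A) = -¾ (P(A) = (¾)*(-1) = -¾)
l(m, V) = 1/(-5 + m)
j = -67 (j = 3 - (35 + 35) = 3 - 1*70 = 3 - 70 = -67)
((j + P(3)) + l(-10, (4 - 2)*1))² = ((-67 - ¾) + 1/(-5 - 10))² = (-271/4 + 1/(-15))² = (-271/4 - 1/15)² = (-4069/60)² = 16556761/3600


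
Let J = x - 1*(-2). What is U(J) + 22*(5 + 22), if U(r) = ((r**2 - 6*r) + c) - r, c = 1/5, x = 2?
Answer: 2911/5 ≈ 582.20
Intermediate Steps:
c = 1/5 ≈ 0.20000
J = 4 (J = 2 - 1*(-2) = 2 + 2 = 4)
U(r) = 1/5 + r**2 - 7*r (U(r) = ((r**2 - 6*r) + 1/5) - r = (1/5 + r**2 - 6*r) - r = 1/5 + r**2 - 7*r)
U(J) + 22*(5 + 22) = (1/5 + 4**2 - 7*4) + 22*(5 + 22) = (1/5 + 16 - 28) + 22*27 = -59/5 + 594 = 2911/5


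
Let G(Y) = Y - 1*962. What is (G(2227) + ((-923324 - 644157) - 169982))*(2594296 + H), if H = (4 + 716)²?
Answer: -5404256569808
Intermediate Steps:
G(Y) = -962 + Y (G(Y) = Y - 962 = -962 + Y)
H = 518400 (H = 720² = 518400)
(G(2227) + ((-923324 - 644157) - 169982))*(2594296 + H) = ((-962 + 2227) + ((-923324 - 644157) - 169982))*(2594296 + 518400) = (1265 + (-1567481 - 169982))*3112696 = (1265 - 1737463)*3112696 = -1736198*3112696 = -5404256569808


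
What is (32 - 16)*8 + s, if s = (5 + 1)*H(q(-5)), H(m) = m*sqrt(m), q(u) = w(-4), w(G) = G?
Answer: 128 - 48*I ≈ 128.0 - 48.0*I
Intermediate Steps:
q(u) = -4
H(m) = m**(3/2)
s = -48*I (s = (5 + 1)*(-4)**(3/2) = 6*(-8*I) = -48*I ≈ -48.0*I)
(32 - 16)*8 + s = (32 - 16)*8 - 48*I = 16*8 - 48*I = 128 - 48*I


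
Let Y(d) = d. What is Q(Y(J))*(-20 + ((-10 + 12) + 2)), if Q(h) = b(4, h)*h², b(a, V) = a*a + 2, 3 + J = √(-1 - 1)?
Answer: -2016 + 1728*I*√2 ≈ -2016.0 + 2443.8*I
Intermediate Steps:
J = -3 + I*√2 (J = -3 + √(-1 - 1) = -3 + √(-2) = -3 + I*√2 ≈ -3.0 + 1.4142*I)
b(a, V) = 2 + a² (b(a, V) = a² + 2 = 2 + a²)
Q(h) = 18*h² (Q(h) = (2 + 4²)*h² = (2 + 16)*h² = 18*h²)
Q(Y(J))*(-20 + ((-10 + 12) + 2)) = (18*(-3 + I*√2)²)*(-20 + ((-10 + 12) + 2)) = (18*(-3 + I*√2)²)*(-20 + (2 + 2)) = (18*(-3 + I*√2)²)*(-20 + 4) = (18*(-3 + I*√2)²)*(-16) = -288*(-3 + I*√2)²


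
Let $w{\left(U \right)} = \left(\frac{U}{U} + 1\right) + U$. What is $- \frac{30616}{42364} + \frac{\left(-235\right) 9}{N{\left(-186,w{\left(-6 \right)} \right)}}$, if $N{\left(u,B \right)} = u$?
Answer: $\frac{78563}{7378} \approx 10.648$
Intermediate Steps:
$w{\left(U \right)} = 2 + U$ ($w{\left(U \right)} = \left(1 + 1\right) + U = 2 + U$)
$- \frac{30616}{42364} + \frac{\left(-235\right) 9}{N{\left(-186,w{\left(-6 \right)} \right)}} = - \frac{30616}{42364} + \frac{\left(-235\right) 9}{-186} = \left(-30616\right) \frac{1}{42364} - - \frac{705}{62} = - \frac{86}{119} + \frac{705}{62} = \frac{78563}{7378}$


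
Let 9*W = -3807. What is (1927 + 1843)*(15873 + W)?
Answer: 58246500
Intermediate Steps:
W = -423 (W = (1/9)*(-3807) = -423)
(1927 + 1843)*(15873 + W) = (1927 + 1843)*(15873 - 423) = 3770*15450 = 58246500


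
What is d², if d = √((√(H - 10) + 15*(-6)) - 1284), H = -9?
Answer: -1374 + I*√19 ≈ -1374.0 + 4.3589*I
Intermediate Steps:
d = √(-1374 + I*√19) (d = √((√(-9 - 10) + 15*(-6)) - 1284) = √((√(-19) - 90) - 1284) = √((I*√19 - 90) - 1284) = √((-90 + I*√19) - 1284) = √(-1374 + I*√19) ≈ 0.0588 + 37.068*I)
d² = (√(-1374 + I*√19))² = -1374 + I*√19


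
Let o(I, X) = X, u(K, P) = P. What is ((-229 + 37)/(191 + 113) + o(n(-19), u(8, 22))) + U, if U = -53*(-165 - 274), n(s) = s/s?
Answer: 442479/19 ≈ 23288.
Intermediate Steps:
n(s) = 1
U = 23267 (U = -53*(-439) = 23267)
((-229 + 37)/(191 + 113) + o(n(-19), u(8, 22))) + U = ((-229 + 37)/(191 + 113) + 22) + 23267 = (-192/304 + 22) + 23267 = ((1/304)*(-192) + 22) + 23267 = (-12/19 + 22) + 23267 = 406/19 + 23267 = 442479/19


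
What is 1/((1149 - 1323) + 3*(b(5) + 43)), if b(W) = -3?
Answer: -1/54 ≈ -0.018519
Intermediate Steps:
1/((1149 - 1323) + 3*(b(5) + 43)) = 1/((1149 - 1323) + 3*(-3 + 43)) = 1/(-174 + 3*40) = 1/(-174 + 120) = 1/(-54) = -1/54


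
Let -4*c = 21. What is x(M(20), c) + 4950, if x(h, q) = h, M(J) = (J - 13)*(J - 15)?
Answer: 4985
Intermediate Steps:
c = -21/4 (c = -¼*21 = -21/4 ≈ -5.2500)
M(J) = (-15 + J)*(-13 + J) (M(J) = (-13 + J)*(-15 + J) = (-15 + J)*(-13 + J))
x(M(20), c) + 4950 = (195 + 20² - 28*20) + 4950 = (195 + 400 - 560) + 4950 = 35 + 4950 = 4985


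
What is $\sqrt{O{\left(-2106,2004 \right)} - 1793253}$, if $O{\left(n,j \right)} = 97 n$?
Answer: $i \sqrt{1997535} \approx 1413.3 i$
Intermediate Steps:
$\sqrt{O{\left(-2106,2004 \right)} - 1793253} = \sqrt{97 \left(-2106\right) - 1793253} = \sqrt{-204282 - 1793253} = \sqrt{-1997535} = i \sqrt{1997535}$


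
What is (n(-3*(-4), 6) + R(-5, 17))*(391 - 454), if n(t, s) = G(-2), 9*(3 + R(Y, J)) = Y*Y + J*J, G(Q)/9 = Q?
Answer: -875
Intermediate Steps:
G(Q) = 9*Q
R(Y, J) = -3 + J²/9 + Y²/9 (R(Y, J) = -3 + (Y*Y + J*J)/9 = -3 + (Y² + J²)/9 = -3 + (J² + Y²)/9 = -3 + (J²/9 + Y²/9) = -3 + J²/9 + Y²/9)
n(t, s) = -18 (n(t, s) = 9*(-2) = -18)
(n(-3*(-4), 6) + R(-5, 17))*(391 - 454) = (-18 + (-3 + (⅑)*17² + (⅑)*(-5)²))*(391 - 454) = (-18 + (-3 + (⅑)*289 + (⅑)*25))*(-63) = (-18 + (-3 + 289/9 + 25/9))*(-63) = (-18 + 287/9)*(-63) = (125/9)*(-63) = -875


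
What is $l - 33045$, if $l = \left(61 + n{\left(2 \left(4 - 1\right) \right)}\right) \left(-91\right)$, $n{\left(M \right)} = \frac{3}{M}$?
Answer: $- \frac{77283}{2} \approx -38642.0$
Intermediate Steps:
$l = - \frac{11193}{2}$ ($l = \left(61 + \frac{3}{2 \left(4 - 1\right)}\right) \left(-91\right) = \left(61 + \frac{3}{2 \cdot 3}\right) \left(-91\right) = \left(61 + \frac{3}{6}\right) \left(-91\right) = \left(61 + 3 \cdot \frac{1}{6}\right) \left(-91\right) = \left(61 + \frac{1}{2}\right) \left(-91\right) = \frac{123}{2} \left(-91\right) = - \frac{11193}{2} \approx -5596.5$)
$l - 33045 = - \frac{11193}{2} - 33045 = - \frac{77283}{2}$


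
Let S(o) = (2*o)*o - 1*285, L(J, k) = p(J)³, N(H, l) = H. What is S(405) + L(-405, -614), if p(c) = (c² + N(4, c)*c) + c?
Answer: 4251528000327765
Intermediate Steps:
p(c) = c² + 5*c (p(c) = (c² + 4*c) + c = c² + 5*c)
L(J, k) = J³*(5 + J)³ (L(J, k) = (J*(5 + J))³ = J³*(5 + J)³)
S(o) = -285 + 2*o² (S(o) = 2*o² - 285 = -285 + 2*o²)
S(405) + L(-405, -614) = (-285 + 2*405²) + (-405)³*(5 - 405)³ = (-285 + 2*164025) - 66430125*(-400)³ = (-285 + 328050) - 66430125*(-64000000) = 327765 + 4251528000000000 = 4251528000327765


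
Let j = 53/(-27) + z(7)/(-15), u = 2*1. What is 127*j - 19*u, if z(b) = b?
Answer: -46786/135 ≈ -346.56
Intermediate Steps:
u = 2
j = -328/135 (j = 53/(-27) + 7/(-15) = 53*(-1/27) + 7*(-1/15) = -53/27 - 7/15 = -328/135 ≈ -2.4296)
127*j - 19*u = 127*(-328/135) - 19*2 = -41656/135 - 38 = -46786/135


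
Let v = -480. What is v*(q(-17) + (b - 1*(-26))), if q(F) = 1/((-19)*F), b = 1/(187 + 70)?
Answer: -1036255680/83011 ≈ -12483.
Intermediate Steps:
b = 1/257 ≈ 0.0038911
q(F) = -1/(19*F)
v*(q(-17) + (b - 1*(-26))) = -480*(-1/19/(-17) + (1/257 - 1*(-26))) = -480*(-1/19*(-1/17) + (1/257 + 26)) = -480*(1/323 + 6683/257) = -480*2158866/83011 = -1036255680/83011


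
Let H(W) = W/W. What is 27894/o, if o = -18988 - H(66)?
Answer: -27894/18989 ≈ -1.4690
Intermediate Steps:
H(W) = 1
o = -18989 (o = -18988 - 1*1 = -18988 - 1 = -18989)
27894/o = 27894/(-18989) = 27894*(-1/18989) = -27894/18989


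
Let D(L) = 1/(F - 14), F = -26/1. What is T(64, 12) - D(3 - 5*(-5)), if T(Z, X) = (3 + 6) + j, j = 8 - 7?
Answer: 401/40 ≈ 10.025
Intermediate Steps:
F = -26 (F = -26*1 = -26)
j = 1
D(L) = -1/40 (D(L) = 1/(-26 - 14) = 1/(-40) = -1/40)
T(Z, X) = 10 (T(Z, X) = (3 + 6) + 1 = 9 + 1 = 10)
T(64, 12) - D(3 - 5*(-5)) = 10 - 1*(-1/40) = 10 + 1/40 = 401/40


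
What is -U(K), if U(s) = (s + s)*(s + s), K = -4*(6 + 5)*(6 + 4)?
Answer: -774400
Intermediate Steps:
K = -440 (K = -44*10 = -4*110 = -440)
U(s) = 4*s² (U(s) = (2*s)*(2*s) = 4*s²)
-U(K) = -4*(-440)² = -4*193600 = -1*774400 = -774400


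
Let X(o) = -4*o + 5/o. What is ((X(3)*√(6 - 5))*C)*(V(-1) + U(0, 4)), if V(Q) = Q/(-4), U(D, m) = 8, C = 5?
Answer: -1705/4 ≈ -426.25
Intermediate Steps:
V(Q) = -Q/4 (V(Q) = Q*(-¼) = -Q/4)
((X(3)*√(6 - 5))*C)*(V(-1) + U(0, 4)) = (((-4*3 + 5/3)*√(6 - 5))*5)*(-¼*(-1) + 8) = (((-12 + 5*(⅓))*√1)*5)*(¼ + 8) = (((-12 + 5/3)*1)*5)*(33/4) = (-31/3*1*5)*(33/4) = -31/3*5*(33/4) = -155/3*33/4 = -1705/4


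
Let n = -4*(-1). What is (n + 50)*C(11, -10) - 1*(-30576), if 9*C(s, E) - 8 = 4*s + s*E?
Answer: 30228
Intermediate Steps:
n = 4
C(s, E) = 8/9 + 4*s/9 + E*s/9 (C(s, E) = 8/9 + (4*s + s*E)/9 = 8/9 + (4*s + E*s)/9 = 8/9 + (4*s/9 + E*s/9) = 8/9 + 4*s/9 + E*s/9)
(n + 50)*C(11, -10) - 1*(-30576) = (4 + 50)*(8/9 + (4/9)*11 + (⅑)*(-10)*11) - 1*(-30576) = 54*(8/9 + 44/9 - 110/9) + 30576 = 54*(-58/9) + 30576 = -348 + 30576 = 30228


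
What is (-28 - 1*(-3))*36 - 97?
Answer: -997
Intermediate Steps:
(-28 - 1*(-3))*36 - 97 = (-28 + 3)*36 - 97 = -25*36 - 97 = -900 - 97 = -997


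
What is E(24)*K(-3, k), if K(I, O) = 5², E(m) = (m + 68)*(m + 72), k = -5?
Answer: 220800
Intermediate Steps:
E(m) = (68 + m)*(72 + m)
K(I, O) = 25
E(24)*K(-3, k) = (4896 + 24² + 140*24)*25 = (4896 + 576 + 3360)*25 = 8832*25 = 220800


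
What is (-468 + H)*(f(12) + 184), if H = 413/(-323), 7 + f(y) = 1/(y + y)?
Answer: -644050673/7752 ≈ -83082.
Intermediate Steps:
f(y) = -7 + 1/(2*y) (f(y) = -7 + 1/(y + y) = -7 + 1/(2*y))
H = -413/323 (H = 413*(-1/323) = -413/323 ≈ -1.2786)
(-468 + H)*(f(12) + 184) = (-468 - 413/323)*((-7 + (1/2)/12) + 184) = -151577*((-7 + (1/2)*(1/12)) + 184)/323 = -151577*((-7 + 1/24) + 184)/323 = -151577*(-167/24 + 184)/323 = -151577/323*4249/24 = -644050673/7752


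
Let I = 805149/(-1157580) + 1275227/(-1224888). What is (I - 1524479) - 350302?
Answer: -73840705880923367/39386273640 ≈ -1.8748e+6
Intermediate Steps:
I = -68399850527/39386273640 (I = 805149*(-1/1157580) + 1275227*(-1/1224888) = -89461/128620 - 1275227/1224888 = -68399850527/39386273640 ≈ -1.7366)
(I - 1524479) - 350302 = (-68399850527/39386273640 - 1524479) - 350302 = -60043615452284087/39386273640 - 350302 = -73840705880923367/39386273640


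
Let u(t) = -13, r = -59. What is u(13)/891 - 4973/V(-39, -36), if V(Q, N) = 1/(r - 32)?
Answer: 403215800/891 ≈ 4.5254e+5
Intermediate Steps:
V(Q, N) = -1/91 (V(Q, N) = 1/(-59 - 32) = 1/(-91) = -1/91)
u(13)/891 - 4973/V(-39, -36) = -13/891 - 4973/(-1/91) = -13*1/891 - 4973*(-91) = -13/891 + 452543 = 403215800/891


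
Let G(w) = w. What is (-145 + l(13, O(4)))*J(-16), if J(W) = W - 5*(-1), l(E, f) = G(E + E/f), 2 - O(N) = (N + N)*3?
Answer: 2917/2 ≈ 1458.5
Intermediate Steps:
O(N) = 2 - 6*N (O(N) = 2 - (N + N)*3 = 2 - 2*N*3 = 2 - 6*N)
l(E, f) = E + E/f
J(W) = 5 + W (J(W) = W + 5 = 5 + W)
(-145 + l(13, O(4)))*J(-16) = (-145 + (13 + 13/(2 - 6*4)))*(5 - 16) = (-145 + (13 + 13/(2 - 24)))*(-11) = (-145 + (13 + 13/(-22)))*(-11) = (-145 + (13 + 13*(-1/22)))*(-11) = (-145 + (13 - 13/22))*(-11) = (-145 + 273/22)*(-11) = -2917/22*(-11) = 2917/2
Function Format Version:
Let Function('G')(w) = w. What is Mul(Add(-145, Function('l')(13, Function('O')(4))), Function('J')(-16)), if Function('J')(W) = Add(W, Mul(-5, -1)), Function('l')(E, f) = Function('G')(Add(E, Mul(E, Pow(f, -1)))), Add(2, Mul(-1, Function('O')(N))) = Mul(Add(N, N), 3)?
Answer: Rational(2917, 2) ≈ 1458.5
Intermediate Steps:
Function('O')(N) = Add(2, Mul(-6, N)) (Function('O')(N) = Add(2, Mul(-1, Mul(Add(N, N), 3))) = Add(2, Mul(-1, Mul(Mul(2, N), 3))) = Add(2, Mul(-1, Mul(6, N))) = Add(2, Mul(-6, N)))
Function('l')(E, f) = Add(E, Mul(E, Pow(f, -1)))
Function('J')(W) = Add(5, W) (Function('J')(W) = Add(W, 5) = Add(5, W))
Mul(Add(-145, Function('l')(13, Function('O')(4))), Function('J')(-16)) = Mul(Add(-145, Add(13, Mul(13, Pow(Add(2, Mul(-6, 4)), -1)))), Add(5, -16)) = Mul(Add(-145, Add(13, Mul(13, Pow(Add(2, -24), -1)))), -11) = Mul(Add(-145, Add(13, Mul(13, Pow(-22, -1)))), -11) = Mul(Add(-145, Add(13, Mul(13, Rational(-1, 22)))), -11) = Mul(Add(-145, Add(13, Rational(-13, 22))), -11) = Mul(Add(-145, Rational(273, 22)), -11) = Mul(Rational(-2917, 22), -11) = Rational(2917, 2)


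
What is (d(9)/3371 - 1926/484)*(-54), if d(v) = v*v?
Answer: 87120117/407891 ≈ 213.59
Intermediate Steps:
d(v) = v**2
(d(9)/3371 - 1926/484)*(-54) = (9**2/3371 - 1926/484)*(-54) = (81*(1/3371) - 1926*1/484)*(-54) = (81/3371 - 963/242)*(-54) = -3226671/815782*(-54) = 87120117/407891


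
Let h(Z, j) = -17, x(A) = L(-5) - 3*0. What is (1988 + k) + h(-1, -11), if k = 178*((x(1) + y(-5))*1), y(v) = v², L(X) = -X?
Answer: 7311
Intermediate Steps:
x(A) = 5 (x(A) = -1*(-5) - 3*0 = 5 + 0 = 5)
k = 5340 (k = 178*((5 + (-5)²)*1) = 178*((5 + 25)*1) = 178*(30*1) = 178*30 = 5340)
(1988 + k) + h(-1, -11) = (1988 + 5340) - 17 = 7328 - 17 = 7311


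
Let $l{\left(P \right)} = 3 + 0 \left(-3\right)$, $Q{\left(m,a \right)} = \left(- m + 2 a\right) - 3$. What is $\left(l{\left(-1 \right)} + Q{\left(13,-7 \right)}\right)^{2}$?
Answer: $729$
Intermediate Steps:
$Q{\left(m,a \right)} = -3 - m + 2 a$
$l{\left(P \right)} = 3$ ($l{\left(P \right)} = 3 + 0 = 3$)
$\left(l{\left(-1 \right)} + Q{\left(13,-7 \right)}\right)^{2} = \left(3 - 30\right)^{2} = \left(-27\right)^{2} = 729$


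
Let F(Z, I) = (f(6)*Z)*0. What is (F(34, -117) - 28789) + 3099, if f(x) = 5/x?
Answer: -25690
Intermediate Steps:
F(Z, I) = 0 (F(Z, I) = ((5/6)*Z)*0 = ((5*(1/6))*Z)*0 = (5*Z/6)*0 = 0)
(F(34, -117) - 28789) + 3099 = (0 - 28789) + 3099 = -28789 + 3099 = -25690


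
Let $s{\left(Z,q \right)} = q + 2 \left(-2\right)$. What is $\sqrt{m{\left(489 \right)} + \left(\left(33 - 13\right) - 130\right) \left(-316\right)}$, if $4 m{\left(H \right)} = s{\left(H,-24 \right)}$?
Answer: $\sqrt{34753} \approx 186.42$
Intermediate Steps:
$s{\left(Z,q \right)} = -4 + q$ ($s{\left(Z,q \right)} = q - 4 = -4 + q$)
$m{\left(H \right)} = -7$ ($m{\left(H \right)} = \frac{-4 - 24}{4} = \frac{1}{4} \left(-28\right) = -7$)
$\sqrt{m{\left(489 \right)} + \left(\left(33 - 13\right) - 130\right) \left(-316\right)} = \sqrt{-7 + \left(\left(33 - 13\right) - 130\right) \left(-316\right)} = \sqrt{-7 + \left(20 - 130\right) \left(-316\right)} = \sqrt{-7 - -34760} = \sqrt{-7 + 34760} = \sqrt{34753}$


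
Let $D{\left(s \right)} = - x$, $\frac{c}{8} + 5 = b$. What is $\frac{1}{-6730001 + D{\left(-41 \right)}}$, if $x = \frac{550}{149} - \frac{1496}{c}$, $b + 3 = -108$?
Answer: $- \frac{17284}{116321428947} \approx -1.4859 \cdot 10^{-7}$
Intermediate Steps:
$b = -111$ ($b = -3 - 108 = -111$)
$c = -928$ ($c = -40 + 8 \left(-111\right) = -40 - 888 = -928$)
$x = \frac{91663}{17284}$ ($x = \frac{550}{149} - \frac{1496}{-928} = 550 \cdot \frac{1}{149} - - \frac{187}{116} = \frac{550}{149} + \frac{187}{116} = \frac{91663}{17284} \approx 5.3033$)
$D{\left(s \right)} = - \frac{91663}{17284}$ ($D{\left(s \right)} = \left(-1\right) \frac{91663}{17284} = - \frac{91663}{17284}$)
$\frac{1}{-6730001 + D{\left(-41 \right)}} = \frac{1}{-6730001 - \frac{91663}{17284}} = \frac{1}{- \frac{116321428947}{17284}} = - \frac{17284}{116321428947}$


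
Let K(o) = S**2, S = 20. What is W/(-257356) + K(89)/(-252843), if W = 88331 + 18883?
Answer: -13605625901/32535331554 ≈ -0.41818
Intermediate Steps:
W = 107214
K(o) = 400 (K(o) = 20**2 = 400)
W/(-257356) + K(89)/(-252843) = 107214/(-257356) + 400/(-252843) = 107214*(-1/257356) + 400*(-1/252843) = -53607/128678 - 400/252843 = -13605625901/32535331554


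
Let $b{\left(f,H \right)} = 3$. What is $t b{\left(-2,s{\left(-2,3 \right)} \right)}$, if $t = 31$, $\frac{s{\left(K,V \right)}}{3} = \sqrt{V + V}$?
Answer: $93$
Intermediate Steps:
$s{\left(K,V \right)} = 3 \sqrt{2} \sqrt{V}$ ($s{\left(K,V \right)} = 3 \sqrt{V + V} = 3 \sqrt{2 V} = 3 \sqrt{2} \sqrt{V}$)
$t b{\left(-2,s{\left(-2,3 \right)} \right)} = 31 \cdot 3 = 93$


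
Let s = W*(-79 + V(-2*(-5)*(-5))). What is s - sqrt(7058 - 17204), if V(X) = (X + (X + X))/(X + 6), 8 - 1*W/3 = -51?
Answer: -294351/22 - I*sqrt(10146) ≈ -13380.0 - 100.73*I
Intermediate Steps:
W = 177 (W = 24 - 3*(-51) = 24 + 153 = 177)
V(X) = 3*X/(6 + X) (V(X) = (X + 2*X)/(6 + X) = (3*X)/(6 + X) = 3*X/(6 + X))
s = -294351/22 (s = 177*(-79 + 3*(-2*(-5)*(-5))/(6 - 2*(-5)*(-5))) = 177*(-79 + 3*(10*(-5))/(6 + 10*(-5))) = 177*(-79 + 3*(-50)/(6 - 50)) = 177*(-79 + 3*(-50)/(-44)) = 177*(-79 + 3*(-50)*(-1/44)) = 177*(-79 + 75/22) = 177*(-1663/22) = -294351/22 ≈ -13380.)
s - sqrt(7058 - 17204) = -294351/22 - sqrt(7058 - 17204) = -294351/22 - sqrt(-10146) = -294351/22 - I*sqrt(10146)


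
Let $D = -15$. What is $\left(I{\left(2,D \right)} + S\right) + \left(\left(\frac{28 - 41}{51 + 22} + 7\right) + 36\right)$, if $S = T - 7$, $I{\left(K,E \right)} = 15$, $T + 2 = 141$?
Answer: $\frac{13857}{73} \approx 189.82$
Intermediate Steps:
$T = 139$ ($T = -2 + 141 = 139$)
$S = 132$ ($S = 139 - 7 = 132$)
$\left(I{\left(2,D \right)} + S\right) + \left(\left(\frac{28 - 41}{51 + 22} + 7\right) + 36\right) = \left(15 + 132\right) + \left(\left(\frac{28 - 41}{51 + 22} + 7\right) + 36\right) = 147 + \left(\left(- \frac{13}{73} + 7\right) + 36\right) = 147 + \left(\frac{498}{73} + 36\right) = 147 + \frac{3126}{73} = \frac{13857}{73}$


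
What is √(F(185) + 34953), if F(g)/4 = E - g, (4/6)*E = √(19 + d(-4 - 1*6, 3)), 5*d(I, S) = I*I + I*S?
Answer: √(34213 + 6*√33) ≈ 185.06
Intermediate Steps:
d(I, S) = I²/5 + I*S/5 (d(I, S) = (I*I + I*S)/5 = (I² + I*S)/5 = I²/5 + I*S/5)
E = 3*√33/2 (E = 3*√(19 + (-4 - 1*6)*((-4 - 1*6) + 3)/5)/2 = 3*√(19 + (-4 - 6)*((-4 - 6) + 3)/5)/2 = 3*√(19 + (⅕)*(-10)*(-10 + 3))/2 = 3*√(19 + (⅕)*(-10)*(-7))/2 = 3*√(19 + 14)/2 = 3*√33/2 ≈ 8.6169)
F(g) = -4*g + 6*√33 (F(g) = 4*(3*√33/2 - g) = 4*(-g + 3*√33/2) = -4*g + 6*√33)
√(F(185) + 34953) = √((-4*185 + 6*√33) + 34953) = √((-740 + 6*√33) + 34953) = √(34213 + 6*√33)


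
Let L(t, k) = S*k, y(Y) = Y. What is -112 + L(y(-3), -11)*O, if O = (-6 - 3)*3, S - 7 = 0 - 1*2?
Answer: 1373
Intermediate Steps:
S = 5 (S = 7 + (0 - 1*2) = 7 + (0 - 2) = 7 - 2 = 5)
O = -27 (O = -9*3 = -27)
L(t, k) = 5*k
-112 + L(y(-3), -11)*O = -112 + (5*(-11))*(-27) = -112 - 55*(-27) = -112 + 1485 = 1373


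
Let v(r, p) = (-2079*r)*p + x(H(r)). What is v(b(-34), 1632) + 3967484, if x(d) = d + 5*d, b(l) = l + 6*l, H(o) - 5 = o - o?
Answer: 811484378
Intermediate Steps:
H(o) = 5 (H(o) = 5 + (o - o) = 5 + 0 = 5)
b(l) = 7*l
x(d) = 6*d
v(r, p) = 30 - 2079*p*r (v(r, p) = (-2079*r)*p + 6*5 = -2079*p*r + 30 = 30 - 2079*p*r)
v(b(-34), 1632) + 3967484 = (30 - 2079*1632*7*(-34)) + 3967484 = (30 - 2079*1632*(-238)) + 3967484 = (30 + 807516864) + 3967484 = 807516894 + 3967484 = 811484378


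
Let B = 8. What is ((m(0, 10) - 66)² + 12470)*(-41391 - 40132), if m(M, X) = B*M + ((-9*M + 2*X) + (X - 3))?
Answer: -1140588293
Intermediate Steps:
m(M, X) = -3 - M + 3*X (m(M, X) = 8*M + ((-9*M + 2*X) + (X - 3)) = 8*M + ((-9*M + 2*X) + (-3 + X)) = 8*M + (-3 - 9*M + 3*X) = -3 - M + 3*X)
((m(0, 10) - 66)² + 12470)*(-41391 - 40132) = (((-3 - 1*0 + 3*10) - 66)² + 12470)*(-41391 - 40132) = (((-3 + 0 + 30) - 66)² + 12470)*(-81523) = ((27 - 66)² + 12470)*(-81523) = ((-39)² + 12470)*(-81523) = (1521 + 12470)*(-81523) = 13991*(-81523) = -1140588293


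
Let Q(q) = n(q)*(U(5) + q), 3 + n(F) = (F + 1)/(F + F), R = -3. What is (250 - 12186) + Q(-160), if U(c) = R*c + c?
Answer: -368335/32 ≈ -11510.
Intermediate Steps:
n(F) = -3 + (1 + F)/(2*F) (n(F) = -3 + (F + 1)/(F + F) = -3 + (1 + F)/((2*F)) = -3 + (1 + F)*(1/(2*F)) = -3 + (1 + F)/(2*F))
U(c) = -2*c (U(c) = -3*c + c = -2*c)
Q(q) = (1 - 5*q)*(-10 + q)/(2*q) (Q(q) = ((1 - 5*q)/(2*q))*(-2*5 + q) = ((1 - 5*q)/(2*q))*(-10 + q) = (1 - 5*q)*(-10 + q)/(2*q))
(250 - 12186) + Q(-160) = (250 - 12186) + (51/2 - 5/(-160) - 5/2*(-160)) = -11936 + (51/2 - 5*(-1/160) + 400) = -11936 + (51/2 + 1/32 + 400) = -11936 + 13617/32 = -368335/32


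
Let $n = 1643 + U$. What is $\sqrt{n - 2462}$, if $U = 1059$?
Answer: $4 \sqrt{15} \approx 15.492$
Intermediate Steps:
$n = 2702$ ($n = 1643 + 1059 = 2702$)
$\sqrt{n - 2462} = \sqrt{2702 - 2462} = \sqrt{240} = 4 \sqrt{15}$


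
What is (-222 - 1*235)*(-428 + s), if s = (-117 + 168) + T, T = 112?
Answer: 121105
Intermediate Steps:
s = 163 (s = (-117 + 168) + 112 = 51 + 112 = 163)
(-222 - 1*235)*(-428 + s) = (-222 - 1*235)*(-428 + 163) = (-222 - 235)*(-265) = -457*(-265) = 121105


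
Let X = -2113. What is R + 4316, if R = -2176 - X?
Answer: 4253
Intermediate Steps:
R = -63 (R = -2176 - 1*(-2113) = -2176 + 2113 = -63)
R + 4316 = -63 + 4316 = 4253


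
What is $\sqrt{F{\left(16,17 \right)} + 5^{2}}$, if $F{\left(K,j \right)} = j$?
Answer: $\sqrt{42} \approx 6.4807$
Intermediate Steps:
$\sqrt{F{\left(16,17 \right)} + 5^{2}} = \sqrt{17 + 5^{2}} = \sqrt{17 + 25} = \sqrt{42}$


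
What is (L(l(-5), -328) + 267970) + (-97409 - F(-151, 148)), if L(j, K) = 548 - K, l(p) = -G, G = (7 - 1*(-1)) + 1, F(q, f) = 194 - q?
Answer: 171092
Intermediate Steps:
G = 9 (G = (7 + 1) + 1 = 8 + 1 = 9)
l(p) = -9 (l(p) = -1*9 = -9)
(L(l(-5), -328) + 267970) + (-97409 - F(-151, 148)) = ((548 - 1*(-328)) + 267970) + (-97409 - (194 - 1*(-151))) = ((548 + 328) + 267970) + (-97409 - (194 + 151)) = (876 + 267970) + (-97409 - 1*345) = 268846 + (-97409 - 345) = 268846 - 97754 = 171092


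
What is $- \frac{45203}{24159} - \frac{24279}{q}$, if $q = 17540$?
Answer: $- \frac{1379416981}{423748860} \approx -3.2553$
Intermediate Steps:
$- \frac{45203}{24159} - \frac{24279}{q} = - \frac{45203}{24159} - \frac{24279}{17540} = - \frac{1379416981}{423748860}$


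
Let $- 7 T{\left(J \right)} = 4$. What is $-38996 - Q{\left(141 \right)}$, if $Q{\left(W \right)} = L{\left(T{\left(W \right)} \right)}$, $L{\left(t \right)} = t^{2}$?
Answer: $- \frac{1910820}{49} \approx -38996.0$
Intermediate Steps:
$T{\left(J \right)} = - \frac{4}{7}$ ($T{\left(J \right)} = \left(- \frac{1}{7}\right) 4 = - \frac{4}{7}$)
$Q{\left(W \right)} = \frac{16}{49}$ ($Q{\left(W \right)} = \left(- \frac{4}{7}\right)^{2} = \frac{16}{49}$)
$-38996 - Q{\left(141 \right)} = -38996 - \frac{16}{49} = - \frac{1910820}{49}$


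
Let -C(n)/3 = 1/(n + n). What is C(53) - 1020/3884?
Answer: -29943/102926 ≈ -0.29092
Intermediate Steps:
C(n) = -3/(2*n) (C(n) = -3/(n + n) = -3*1/(2*n) = -3/(2*n))
C(53) - 1020/3884 = -3/2/53 - 1020/3884 = -3/2*1/53 - 1020/3884 = -3/106 - 1*255/971 = -3/106 - 255/971 = -29943/102926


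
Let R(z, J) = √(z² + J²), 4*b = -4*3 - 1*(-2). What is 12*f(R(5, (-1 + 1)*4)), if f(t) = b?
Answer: -30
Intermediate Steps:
b = -5/2 (b = (-4*3 - 1*(-2))/4 = (-12 + 2)/4 = (¼)*(-10) = -5/2 ≈ -2.5000)
R(z, J) = √(J² + z²)
f(t) = -5/2
12*f(R(5, (-1 + 1)*4)) = 12*(-5/2) = -30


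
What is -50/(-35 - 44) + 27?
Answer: 2183/79 ≈ 27.633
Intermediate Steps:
-50/(-35 - 44) + 27 = -50/(-79) + 27 = -50*(-1/79) + 27 = 50/79 + 27 = 2183/79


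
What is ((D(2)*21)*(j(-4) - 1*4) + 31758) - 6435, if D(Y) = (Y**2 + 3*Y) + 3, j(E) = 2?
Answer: 24777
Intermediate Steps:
D(Y) = 3 + Y**2 + 3*Y
((D(2)*21)*(j(-4) - 1*4) + 31758) - 6435 = (((3 + 2**2 + 3*2)*21)*(2 - 1*4) + 31758) - 6435 = (((3 + 4 + 6)*21)*(2 - 4) + 31758) - 6435 = ((13*21)*(-2) + 31758) - 6435 = (273*(-2) + 31758) - 6435 = (-546 + 31758) - 6435 = 31212 - 6435 = 24777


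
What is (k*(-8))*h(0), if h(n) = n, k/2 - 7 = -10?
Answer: 0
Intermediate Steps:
k = -6 (k = 14 + 2*(-10) = 14 - 20 = -6)
(k*(-8))*h(0) = -6*(-8)*0 = 48*0 = 0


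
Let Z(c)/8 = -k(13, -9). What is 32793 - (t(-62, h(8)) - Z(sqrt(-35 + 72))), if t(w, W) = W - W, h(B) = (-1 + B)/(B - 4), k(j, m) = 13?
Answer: 32689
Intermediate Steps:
h(B) = (-1 + B)/(-4 + B)
t(w, W) = 0
Z(c) = -104 (Z(c) = 8*(-1*13) = 8*(-13) = -104)
32793 - (t(-62, h(8)) - Z(sqrt(-35 + 72))) = 32793 - (0 - 1*(-104)) = 32793 - (0 + 104) = 32793 - 1*104 = 32793 - 104 = 32689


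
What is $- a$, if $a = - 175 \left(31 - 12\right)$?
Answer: $3325$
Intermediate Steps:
$a = -3325$ ($a = \left(-175\right) 19 = -3325$)
$- a = \left(-1\right) \left(-3325\right) = 3325$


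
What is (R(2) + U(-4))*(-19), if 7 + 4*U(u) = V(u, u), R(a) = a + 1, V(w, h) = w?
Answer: -19/4 ≈ -4.7500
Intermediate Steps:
R(a) = 1 + a
U(u) = -7/4 + u/4
(R(2) + U(-4))*(-19) = ((1 + 2) + (-7/4 + (1/4)*(-4)))*(-19) = (3 + (-7/4 - 1))*(-19) = (3 - 11/4)*(-19) = (1/4)*(-19) = -19/4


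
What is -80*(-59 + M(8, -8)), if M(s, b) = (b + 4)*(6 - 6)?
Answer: 4720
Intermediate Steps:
M(s, b) = 0 (M(s, b) = (4 + b)*0 = 0)
-80*(-59 + M(8, -8)) = -80*(-59 + 0) = -80*(-59) = 4720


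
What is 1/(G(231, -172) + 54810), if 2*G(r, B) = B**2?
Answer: 1/69602 ≈ 1.4367e-5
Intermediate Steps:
G(r, B) = B**2/2
1/(G(231, -172) + 54810) = 1/((1/2)*(-172)**2 + 54810) = 1/((1/2)*29584 + 54810) = 1/(14792 + 54810) = 1/69602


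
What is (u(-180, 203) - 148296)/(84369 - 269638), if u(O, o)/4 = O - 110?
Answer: 149456/185269 ≈ 0.80670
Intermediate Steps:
u(O, o) = -440 + 4*O (u(O, o) = 4*(O - 110) = 4*(-110 + O) = -440 + 4*O)
(u(-180, 203) - 148296)/(84369 - 269638) = ((-440 + 4*(-180)) - 148296)/(84369 - 269638) = ((-440 - 720) - 148296)/(-185269) = (-1160 - 148296)*(-1/185269) = -149456*(-1/185269) = 149456/185269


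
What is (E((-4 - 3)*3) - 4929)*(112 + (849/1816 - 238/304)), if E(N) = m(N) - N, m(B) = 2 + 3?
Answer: -9447017049/17252 ≈ -5.4759e+5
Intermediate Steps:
m(B) = 5
E(N) = 5 - N
(E((-4 - 3)*3) - 4929)*(112 + (849/1816 - 238/304)) = ((5 - (-4 - 3)*3) - 4929)*(112 + (849/1816 - 238/304)) = ((5 - (-7)*3) - 4929)*(112 + (849*(1/1816) - 238*1/304)) = ((5 - 1*(-21)) - 4929)*(112 + (849/1816 - 119/152)) = ((5 + 21) - 4929)*(112 - 5441/17252) = (26 - 4929)*(1926783/17252) = -4903*1926783/17252 = -9447017049/17252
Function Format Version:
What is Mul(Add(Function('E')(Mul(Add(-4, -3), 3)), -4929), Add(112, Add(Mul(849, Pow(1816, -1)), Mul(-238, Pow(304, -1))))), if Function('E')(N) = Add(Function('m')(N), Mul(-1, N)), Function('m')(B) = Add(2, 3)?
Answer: Rational(-9447017049, 17252) ≈ -5.4759e+5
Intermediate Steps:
Function('m')(B) = 5
Function('E')(N) = Add(5, Mul(-1, N))
Mul(Add(Function('E')(Mul(Add(-4, -3), 3)), -4929), Add(112, Add(Mul(849, Pow(1816, -1)), Mul(-238, Pow(304, -1))))) = Mul(Add(Add(5, Mul(-1, Mul(Add(-4, -3), 3))), -4929), Add(112, Add(Mul(849, Pow(1816, -1)), Mul(-238, Pow(304, -1))))) = Mul(Add(Add(5, Mul(-1, Mul(-7, 3))), -4929), Add(112, Add(Mul(849, Rational(1, 1816)), Mul(-238, Rational(1, 304))))) = Mul(Add(Add(5, Mul(-1, -21)), -4929), Add(112, Add(Rational(849, 1816), Rational(-119, 152)))) = Mul(Add(Add(5, 21), -4929), Add(112, Rational(-5441, 17252))) = Mul(Add(26, -4929), Rational(1926783, 17252)) = Mul(-4903, Rational(1926783, 17252)) = Rational(-9447017049, 17252)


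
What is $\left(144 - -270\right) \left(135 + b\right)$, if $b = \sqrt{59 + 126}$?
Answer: $55890 + 414 \sqrt{185} \approx 61521.0$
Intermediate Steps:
$b = \sqrt{185} \approx 13.601$
$\left(144 - -270\right) \left(135 + b\right) = \left(144 - -270\right) \left(135 + \sqrt{185}\right) = \left(144 + 270\right) \left(135 + \sqrt{185}\right) = 414 \left(135 + \sqrt{185}\right) = 55890 + 414 \sqrt{185}$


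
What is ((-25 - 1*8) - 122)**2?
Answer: 24025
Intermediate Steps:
((-25 - 1*8) - 122)**2 = ((-25 - 8) - 122)**2 = (-33 - 122)**2 = (-155)**2 = 24025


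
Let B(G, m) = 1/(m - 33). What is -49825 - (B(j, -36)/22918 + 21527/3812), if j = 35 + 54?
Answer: -150191456748611/3014037852 ≈ -49831.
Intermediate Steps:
j = 89
B(G, m) = 1/(-33 + m)
-49825 - (B(j, -36)/22918 + 21527/3812) = -49825 - (1/(-33 - 36*22918) + 21527/3812) = -49825 - ((1/22918)/(-69) + 21527*(1/3812)) = -49825 - (-1/69*1/22918 + 21527/3812) = -49825 - (-1/1581342 + 21527/3812) = -49825 - 1*17020772711/3014037852 = -49825 - 17020772711/3014037852 = -150191456748611/3014037852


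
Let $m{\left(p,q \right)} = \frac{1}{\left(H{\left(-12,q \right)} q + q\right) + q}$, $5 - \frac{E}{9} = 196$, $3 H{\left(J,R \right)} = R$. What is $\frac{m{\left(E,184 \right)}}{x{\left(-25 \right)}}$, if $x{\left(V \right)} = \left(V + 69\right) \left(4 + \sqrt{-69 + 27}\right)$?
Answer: $\frac{3}{22304480} - \frac{3 i \sqrt{42}}{89217920} \approx 1.345 \cdot 10^{-7} - 2.1792 \cdot 10^{-7} i$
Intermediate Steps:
$H{\left(J,R \right)} = \frac{R}{3}$
$x{\left(V \right)} = \left(4 + i \sqrt{42}\right) \left(69 + V\right)$ ($x{\left(V \right)} = \left(69 + V\right) \left(4 + \sqrt{-42}\right) = \left(69 + V\right) \left(4 + i \sqrt{42}\right) = \left(4 + i \sqrt{42}\right) \left(69 + V\right)$)
$E = -1719$ ($E = 45 - 1764 = -1719$)
$m{\left(p,q \right)} = \frac{1}{2 q + \frac{q^{2}}{3}}$ ($m{\left(p,q \right)} = \frac{1}{\left(\frac{q}{3} q + q\right) + q} = \frac{1}{\left(\frac{q^{2}}{3} + q\right) + q} = \frac{1}{\left(q + \frac{q^{2}}{3}\right) + q} = \frac{1}{2 q + \frac{q^{2}}{3}}$)
$\frac{m{\left(E,184 \right)}}{x{\left(-25 \right)}} = \frac{3 \cdot \frac{1}{184} \frac{1}{6 + 184}}{276 + 4 \left(-25\right) + 69 i \sqrt{42} + i \left(-25\right) \sqrt{42}} = \frac{3 \cdot \frac{1}{184} \cdot \frac{1}{190}}{276 - 100 + 69 i \sqrt{42} - 25 i \sqrt{42}} = \frac{3 \cdot \frac{1}{184} \cdot \frac{1}{190}}{176 + 44 i \sqrt{42}} = \frac{3}{34960 \left(176 + 44 i \sqrt{42}\right)}$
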